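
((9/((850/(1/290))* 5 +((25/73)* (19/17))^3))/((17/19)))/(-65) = -6408277041/51038087734928125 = -0.00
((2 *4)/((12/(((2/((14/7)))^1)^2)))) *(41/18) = 41/27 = 1.52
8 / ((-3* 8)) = -1 / 3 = -0.33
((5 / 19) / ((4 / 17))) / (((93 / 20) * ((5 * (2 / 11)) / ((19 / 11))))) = 85 / 186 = 0.46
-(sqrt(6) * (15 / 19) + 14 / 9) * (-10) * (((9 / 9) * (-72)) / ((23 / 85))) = -918000 * sqrt(6) / 437-95200 / 23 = -9284.74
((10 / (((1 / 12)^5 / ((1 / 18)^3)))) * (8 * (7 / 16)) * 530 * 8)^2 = 360817623040000 / 9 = 40090847004444.44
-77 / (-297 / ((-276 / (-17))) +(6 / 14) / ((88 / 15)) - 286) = 1090936 / 4310195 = 0.25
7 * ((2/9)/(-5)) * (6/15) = -28/225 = -0.12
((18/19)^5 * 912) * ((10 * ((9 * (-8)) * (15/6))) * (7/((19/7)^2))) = -55997725593600/47045881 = -1190279.03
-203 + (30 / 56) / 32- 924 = -1009777 / 896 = -1126.98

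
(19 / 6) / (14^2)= 19 / 1176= 0.02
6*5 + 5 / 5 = 31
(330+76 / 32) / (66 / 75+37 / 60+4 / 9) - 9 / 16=4770477 / 27952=170.67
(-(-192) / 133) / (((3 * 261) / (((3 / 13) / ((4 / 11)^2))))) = 484 / 150423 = 0.00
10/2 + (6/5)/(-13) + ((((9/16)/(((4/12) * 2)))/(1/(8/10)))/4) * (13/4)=5.46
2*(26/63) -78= -4862/63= -77.17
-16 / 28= -4 / 7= -0.57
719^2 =516961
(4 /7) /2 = 2 /7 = 0.29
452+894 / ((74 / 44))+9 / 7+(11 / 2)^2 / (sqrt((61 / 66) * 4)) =121 * sqrt(4026) / 488+255077 / 259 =1000.59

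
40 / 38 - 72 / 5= -1268 / 95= -13.35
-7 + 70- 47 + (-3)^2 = 25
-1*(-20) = 20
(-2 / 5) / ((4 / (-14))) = 7 / 5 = 1.40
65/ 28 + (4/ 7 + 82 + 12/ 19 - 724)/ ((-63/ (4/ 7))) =1908251/ 234612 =8.13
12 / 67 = 0.18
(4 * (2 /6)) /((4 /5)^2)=25 /12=2.08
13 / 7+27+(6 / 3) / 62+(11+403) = 96107 / 217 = 442.89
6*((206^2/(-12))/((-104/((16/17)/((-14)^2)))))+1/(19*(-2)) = 392313/411502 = 0.95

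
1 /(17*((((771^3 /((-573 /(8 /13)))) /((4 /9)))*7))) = -2483 /327236203854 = -0.00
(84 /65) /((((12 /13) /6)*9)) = 14 /15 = 0.93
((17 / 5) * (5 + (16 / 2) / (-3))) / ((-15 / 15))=-119 / 15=-7.93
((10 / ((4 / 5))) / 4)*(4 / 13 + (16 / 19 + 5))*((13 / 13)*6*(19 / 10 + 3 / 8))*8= 159495 / 76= 2098.62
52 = 52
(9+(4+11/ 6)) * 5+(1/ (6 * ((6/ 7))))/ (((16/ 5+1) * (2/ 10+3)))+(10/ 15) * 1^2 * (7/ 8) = 129193/ 1728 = 74.76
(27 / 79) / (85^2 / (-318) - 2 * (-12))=8586 / 32153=0.27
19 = 19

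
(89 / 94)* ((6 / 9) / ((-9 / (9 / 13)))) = -89 / 1833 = -0.05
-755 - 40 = -795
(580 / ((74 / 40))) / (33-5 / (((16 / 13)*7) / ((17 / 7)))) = 9094400 / 916379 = 9.92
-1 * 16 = -16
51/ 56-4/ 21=121/ 168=0.72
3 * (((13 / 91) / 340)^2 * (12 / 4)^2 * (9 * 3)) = 729 / 5664400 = 0.00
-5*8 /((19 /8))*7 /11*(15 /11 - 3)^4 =-76.85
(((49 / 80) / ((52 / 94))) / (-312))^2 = 0.00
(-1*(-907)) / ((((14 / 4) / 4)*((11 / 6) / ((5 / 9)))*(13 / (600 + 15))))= 14874800 / 1001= 14859.94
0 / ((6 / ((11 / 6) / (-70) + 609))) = 0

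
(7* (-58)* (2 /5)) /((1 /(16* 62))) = -805504 /5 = -161100.80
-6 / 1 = -6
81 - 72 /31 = 2439 /31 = 78.68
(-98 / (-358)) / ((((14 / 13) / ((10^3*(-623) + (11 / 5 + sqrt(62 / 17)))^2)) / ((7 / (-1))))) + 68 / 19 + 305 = -1996434146010570071 / 2890850 + 1984247993*sqrt(1054) / 15215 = -690600310059.82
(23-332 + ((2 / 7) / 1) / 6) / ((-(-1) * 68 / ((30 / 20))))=-811 / 119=-6.82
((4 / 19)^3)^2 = 4096 / 47045881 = 0.00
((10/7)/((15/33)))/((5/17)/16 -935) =-5984/1780205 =-0.00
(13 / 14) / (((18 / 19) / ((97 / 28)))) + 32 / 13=5.86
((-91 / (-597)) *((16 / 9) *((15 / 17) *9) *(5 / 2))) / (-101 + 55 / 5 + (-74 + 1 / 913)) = -16616600 / 506539973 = -0.03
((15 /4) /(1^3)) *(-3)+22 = 43 /4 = 10.75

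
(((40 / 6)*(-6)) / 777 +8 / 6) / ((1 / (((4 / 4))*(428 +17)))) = 147740 / 259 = 570.42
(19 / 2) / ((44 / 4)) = 19 / 22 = 0.86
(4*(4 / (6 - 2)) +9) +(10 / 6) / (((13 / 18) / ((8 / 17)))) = 14.09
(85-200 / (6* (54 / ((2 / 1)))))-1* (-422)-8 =40319 / 81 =497.77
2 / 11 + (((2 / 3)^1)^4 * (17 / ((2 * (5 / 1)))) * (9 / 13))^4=237999023426 / 1288297456875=0.18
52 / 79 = 0.66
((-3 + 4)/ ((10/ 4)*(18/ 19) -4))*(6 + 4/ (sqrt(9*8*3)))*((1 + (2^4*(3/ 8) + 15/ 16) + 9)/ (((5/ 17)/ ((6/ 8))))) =-787797/ 4960 -87533*sqrt(6)/ 29760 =-166.03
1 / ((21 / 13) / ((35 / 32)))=0.68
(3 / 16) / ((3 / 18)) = 9 / 8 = 1.12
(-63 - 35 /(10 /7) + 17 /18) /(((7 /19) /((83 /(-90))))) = 1228483 /5670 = 216.66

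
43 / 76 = 0.57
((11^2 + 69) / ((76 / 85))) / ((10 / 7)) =595 / 4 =148.75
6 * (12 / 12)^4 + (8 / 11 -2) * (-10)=206 / 11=18.73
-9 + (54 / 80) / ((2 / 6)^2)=-117 / 40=-2.92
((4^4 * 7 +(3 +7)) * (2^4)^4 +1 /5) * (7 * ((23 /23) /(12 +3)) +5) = 645590768.03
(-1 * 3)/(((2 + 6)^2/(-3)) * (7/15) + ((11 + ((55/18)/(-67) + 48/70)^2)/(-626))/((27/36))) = 2509502054850/8348157592741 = 0.30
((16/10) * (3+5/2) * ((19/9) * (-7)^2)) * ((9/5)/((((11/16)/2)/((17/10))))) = 1012928/125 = 8103.42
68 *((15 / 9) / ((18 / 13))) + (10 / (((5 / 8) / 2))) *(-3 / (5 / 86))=-211862 / 135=-1569.35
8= 8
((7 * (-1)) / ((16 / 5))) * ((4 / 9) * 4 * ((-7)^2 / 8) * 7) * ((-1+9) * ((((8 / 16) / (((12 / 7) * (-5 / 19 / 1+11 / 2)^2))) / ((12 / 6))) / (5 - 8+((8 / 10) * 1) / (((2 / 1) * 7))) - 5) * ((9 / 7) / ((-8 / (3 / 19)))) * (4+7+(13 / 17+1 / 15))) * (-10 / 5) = 253350041851375 / 63239312112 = 4006.21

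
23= 23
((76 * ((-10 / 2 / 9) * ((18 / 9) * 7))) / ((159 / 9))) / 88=-665 / 1749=-0.38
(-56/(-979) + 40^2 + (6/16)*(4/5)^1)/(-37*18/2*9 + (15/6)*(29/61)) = -955717317/1789068655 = -0.53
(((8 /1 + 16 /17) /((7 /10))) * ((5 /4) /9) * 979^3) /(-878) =-891398052050 /470169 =-1895909.88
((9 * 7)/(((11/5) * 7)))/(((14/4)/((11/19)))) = 90/133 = 0.68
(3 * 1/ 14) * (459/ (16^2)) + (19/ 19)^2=4961/ 3584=1.38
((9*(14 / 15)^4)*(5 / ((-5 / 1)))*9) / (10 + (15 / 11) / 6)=-845152 / 140625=-6.01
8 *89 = 712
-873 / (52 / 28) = -6111 / 13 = -470.08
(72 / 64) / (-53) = -9 / 424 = -0.02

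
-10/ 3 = -3.33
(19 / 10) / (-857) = -19 / 8570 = -0.00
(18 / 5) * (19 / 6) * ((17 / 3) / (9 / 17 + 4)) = 14.26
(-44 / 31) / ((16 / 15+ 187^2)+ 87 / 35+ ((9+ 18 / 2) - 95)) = -4620 / 113585023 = -0.00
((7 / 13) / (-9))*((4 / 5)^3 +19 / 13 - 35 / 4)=308329 / 760500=0.41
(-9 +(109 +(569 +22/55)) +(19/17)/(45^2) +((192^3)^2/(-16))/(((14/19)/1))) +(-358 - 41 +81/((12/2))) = -2047929205044818929/481950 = -4249256572351.53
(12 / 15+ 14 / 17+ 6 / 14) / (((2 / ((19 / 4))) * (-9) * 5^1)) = -7733 / 71400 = -0.11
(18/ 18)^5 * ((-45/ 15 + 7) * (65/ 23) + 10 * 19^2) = 83290/ 23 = 3621.30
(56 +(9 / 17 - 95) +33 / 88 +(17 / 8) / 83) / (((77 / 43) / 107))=-988603067 / 434588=-2274.81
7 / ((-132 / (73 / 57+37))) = -7637 / 3762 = -2.03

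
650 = 650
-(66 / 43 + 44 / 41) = -4598 / 1763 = -2.61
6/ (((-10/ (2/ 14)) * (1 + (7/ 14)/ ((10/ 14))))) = -6/ 119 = -0.05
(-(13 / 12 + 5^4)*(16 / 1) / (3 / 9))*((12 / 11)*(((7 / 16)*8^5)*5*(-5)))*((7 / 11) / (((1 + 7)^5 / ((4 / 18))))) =1673350 / 33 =50707.58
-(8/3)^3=-512/27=-18.96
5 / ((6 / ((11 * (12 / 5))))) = 22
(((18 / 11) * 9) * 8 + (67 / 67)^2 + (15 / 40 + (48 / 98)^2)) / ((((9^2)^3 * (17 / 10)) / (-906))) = -19052256635 / 159073400178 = -0.12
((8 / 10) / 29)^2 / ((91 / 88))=0.00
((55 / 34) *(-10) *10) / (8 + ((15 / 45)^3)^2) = -2004750 / 99161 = -20.22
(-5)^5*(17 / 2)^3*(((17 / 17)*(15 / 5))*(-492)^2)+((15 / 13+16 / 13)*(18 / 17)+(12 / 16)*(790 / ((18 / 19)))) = -3695998434659699 / 2652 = -1393664568122.06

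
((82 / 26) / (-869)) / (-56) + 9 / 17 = 5694385 / 10754744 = 0.53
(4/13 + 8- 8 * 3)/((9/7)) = -476/39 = -12.21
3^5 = 243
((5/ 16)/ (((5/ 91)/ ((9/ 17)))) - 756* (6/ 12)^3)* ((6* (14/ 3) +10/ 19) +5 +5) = -4553955/ 1292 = -3524.73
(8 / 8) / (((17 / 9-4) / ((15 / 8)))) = -135 / 152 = -0.89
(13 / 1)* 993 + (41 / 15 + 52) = 194456 / 15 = 12963.73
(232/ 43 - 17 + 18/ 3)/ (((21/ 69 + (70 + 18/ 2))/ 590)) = -1635185/ 39216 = -41.70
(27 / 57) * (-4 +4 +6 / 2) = 27 / 19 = 1.42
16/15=1.07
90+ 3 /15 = 451 /5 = 90.20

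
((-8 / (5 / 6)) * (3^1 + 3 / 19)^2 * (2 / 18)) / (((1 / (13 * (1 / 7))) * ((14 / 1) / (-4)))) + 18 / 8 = 558561 / 70756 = 7.89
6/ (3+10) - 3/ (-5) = 69/ 65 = 1.06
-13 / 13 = -1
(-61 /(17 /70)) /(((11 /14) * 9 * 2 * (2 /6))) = -29890 /561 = -53.28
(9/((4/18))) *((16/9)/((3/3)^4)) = 72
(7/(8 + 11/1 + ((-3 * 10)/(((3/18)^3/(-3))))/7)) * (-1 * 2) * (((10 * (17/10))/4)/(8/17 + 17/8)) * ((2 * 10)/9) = -1132880/62183421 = -0.02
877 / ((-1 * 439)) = -877 / 439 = -2.00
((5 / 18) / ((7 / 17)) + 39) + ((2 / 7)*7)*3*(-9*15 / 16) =-5519 / 504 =-10.95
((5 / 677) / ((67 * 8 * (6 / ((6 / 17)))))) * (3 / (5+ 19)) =5 / 49350592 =0.00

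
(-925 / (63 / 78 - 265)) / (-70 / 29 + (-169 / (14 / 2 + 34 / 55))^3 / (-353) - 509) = -9055237745895575 / 1242682432581882789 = -0.01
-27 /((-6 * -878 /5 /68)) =-765 /439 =-1.74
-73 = -73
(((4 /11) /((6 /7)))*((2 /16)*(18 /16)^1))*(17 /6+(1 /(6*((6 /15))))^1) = 273 /1408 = 0.19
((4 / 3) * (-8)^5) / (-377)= 131072 / 1131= 115.89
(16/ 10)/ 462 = 4/ 1155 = 0.00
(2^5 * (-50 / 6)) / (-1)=800 / 3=266.67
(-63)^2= 3969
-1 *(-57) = 57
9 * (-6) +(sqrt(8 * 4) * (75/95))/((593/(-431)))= -54-25860 * sqrt(2)/11267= -57.25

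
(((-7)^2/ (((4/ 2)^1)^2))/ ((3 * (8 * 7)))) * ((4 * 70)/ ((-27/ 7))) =-1715/ 324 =-5.29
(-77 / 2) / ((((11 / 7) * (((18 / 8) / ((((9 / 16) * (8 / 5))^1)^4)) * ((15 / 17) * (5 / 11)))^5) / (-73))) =693040062925063013725849977 / 1907348632812500000000000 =363.35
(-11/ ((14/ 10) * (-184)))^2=3025/ 1658944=0.00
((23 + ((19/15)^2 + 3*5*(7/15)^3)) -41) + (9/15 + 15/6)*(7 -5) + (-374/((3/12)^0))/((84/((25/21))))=-102691/7350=-13.97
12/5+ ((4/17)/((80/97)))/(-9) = 7247/3060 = 2.37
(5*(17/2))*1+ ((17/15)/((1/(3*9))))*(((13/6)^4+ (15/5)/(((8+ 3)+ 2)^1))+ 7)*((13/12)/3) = 9484589/25920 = 365.92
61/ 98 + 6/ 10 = 599/ 490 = 1.22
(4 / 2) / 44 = 1 / 22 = 0.05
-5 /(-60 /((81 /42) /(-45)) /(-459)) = 459 /280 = 1.64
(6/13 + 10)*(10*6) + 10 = 8290/13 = 637.69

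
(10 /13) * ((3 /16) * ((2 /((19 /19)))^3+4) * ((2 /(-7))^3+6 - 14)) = -61920 /4459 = -13.89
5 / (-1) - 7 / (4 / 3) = -10.25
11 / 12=0.92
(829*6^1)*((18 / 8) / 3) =7461 / 2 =3730.50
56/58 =28/29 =0.97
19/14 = 1.36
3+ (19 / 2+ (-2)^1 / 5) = 12.10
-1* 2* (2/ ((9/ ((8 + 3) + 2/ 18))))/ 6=-200/ 243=-0.82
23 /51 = 0.45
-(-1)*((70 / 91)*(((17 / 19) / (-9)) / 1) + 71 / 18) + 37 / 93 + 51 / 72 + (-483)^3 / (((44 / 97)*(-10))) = 188301759755053 / 7580430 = 24840511.65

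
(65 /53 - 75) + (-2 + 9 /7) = -27635 /371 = -74.49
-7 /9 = -0.78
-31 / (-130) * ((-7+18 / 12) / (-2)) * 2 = 341 / 260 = 1.31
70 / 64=35 / 32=1.09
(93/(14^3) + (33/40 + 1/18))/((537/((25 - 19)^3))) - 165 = -50539609/306985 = -164.63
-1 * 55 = -55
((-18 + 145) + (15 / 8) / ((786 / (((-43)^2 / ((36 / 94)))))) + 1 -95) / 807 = 1679539 / 30446496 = 0.06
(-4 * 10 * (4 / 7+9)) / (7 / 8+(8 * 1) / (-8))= 21440 / 7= 3062.86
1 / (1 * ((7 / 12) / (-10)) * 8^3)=-15 / 448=-0.03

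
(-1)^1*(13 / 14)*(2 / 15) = -13 / 105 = -0.12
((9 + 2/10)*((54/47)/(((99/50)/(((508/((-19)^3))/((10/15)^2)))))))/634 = -1577340/1124114651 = -0.00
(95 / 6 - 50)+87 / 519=-35291 / 1038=-34.00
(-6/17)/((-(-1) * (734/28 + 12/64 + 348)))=-672/712861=-0.00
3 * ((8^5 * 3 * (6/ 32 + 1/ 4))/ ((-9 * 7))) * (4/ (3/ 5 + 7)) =-20480/ 19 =-1077.89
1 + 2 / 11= 1.18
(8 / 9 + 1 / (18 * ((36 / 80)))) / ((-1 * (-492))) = 1 / 486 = 0.00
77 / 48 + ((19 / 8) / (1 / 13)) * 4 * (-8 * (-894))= 42397133 / 48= 883273.60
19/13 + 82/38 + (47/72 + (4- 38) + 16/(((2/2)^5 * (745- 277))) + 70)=716809/17784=40.31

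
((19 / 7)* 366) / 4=3477 / 14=248.36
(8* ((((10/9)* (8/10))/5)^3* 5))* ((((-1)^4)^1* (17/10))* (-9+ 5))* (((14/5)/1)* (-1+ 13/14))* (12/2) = 278528/151875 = 1.83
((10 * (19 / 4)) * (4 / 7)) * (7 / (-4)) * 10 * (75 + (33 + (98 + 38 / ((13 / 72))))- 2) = -196869.23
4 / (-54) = -0.07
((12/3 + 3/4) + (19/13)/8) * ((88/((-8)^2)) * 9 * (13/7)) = 50787/448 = 113.36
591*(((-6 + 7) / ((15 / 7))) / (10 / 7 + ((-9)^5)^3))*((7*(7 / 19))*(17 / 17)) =-472997 / 136917602842940635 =-0.00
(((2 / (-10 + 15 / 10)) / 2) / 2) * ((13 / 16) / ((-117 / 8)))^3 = 1 / 99144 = 0.00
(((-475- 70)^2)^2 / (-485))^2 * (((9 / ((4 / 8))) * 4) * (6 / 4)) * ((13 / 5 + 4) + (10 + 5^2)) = 1398778974466514854200000 / 9409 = 148663936068287262642.15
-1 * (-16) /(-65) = -16 /65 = -0.25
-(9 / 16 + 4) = -73 / 16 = -4.56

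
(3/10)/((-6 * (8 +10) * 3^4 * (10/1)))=-1/291600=-0.00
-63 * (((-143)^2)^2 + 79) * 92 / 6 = -403944182880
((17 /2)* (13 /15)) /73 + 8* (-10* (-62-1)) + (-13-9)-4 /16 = 21978187 /4380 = 5017.85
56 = 56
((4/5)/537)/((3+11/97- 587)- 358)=-388/245309655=-0.00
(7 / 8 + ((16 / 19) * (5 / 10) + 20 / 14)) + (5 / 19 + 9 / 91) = 42695 / 13832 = 3.09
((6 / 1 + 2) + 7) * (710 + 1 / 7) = 74565 / 7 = 10652.14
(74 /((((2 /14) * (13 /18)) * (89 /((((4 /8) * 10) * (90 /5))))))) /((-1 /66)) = -55384560 /1157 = -47869.11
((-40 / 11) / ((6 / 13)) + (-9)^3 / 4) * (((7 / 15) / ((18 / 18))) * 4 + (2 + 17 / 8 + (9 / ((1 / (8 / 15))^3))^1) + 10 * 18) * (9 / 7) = -14106295887 / 308000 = -45799.66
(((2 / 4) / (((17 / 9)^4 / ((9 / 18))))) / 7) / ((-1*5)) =-6561 / 11692940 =-0.00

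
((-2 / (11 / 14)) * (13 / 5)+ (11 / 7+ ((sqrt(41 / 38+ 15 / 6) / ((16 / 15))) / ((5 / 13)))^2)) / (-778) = -0.02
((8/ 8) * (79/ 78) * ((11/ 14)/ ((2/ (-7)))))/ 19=-869/ 5928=-0.15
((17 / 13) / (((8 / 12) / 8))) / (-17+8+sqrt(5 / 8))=-14688 / 8359-408 * sqrt(10) / 8359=-1.91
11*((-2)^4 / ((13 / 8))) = 1408 / 13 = 108.31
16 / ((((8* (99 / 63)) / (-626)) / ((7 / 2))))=-30674 / 11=-2788.55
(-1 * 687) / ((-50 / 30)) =2061 / 5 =412.20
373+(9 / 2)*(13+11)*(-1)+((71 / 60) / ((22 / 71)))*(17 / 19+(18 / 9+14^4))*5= 3681052559 / 5016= 733862.15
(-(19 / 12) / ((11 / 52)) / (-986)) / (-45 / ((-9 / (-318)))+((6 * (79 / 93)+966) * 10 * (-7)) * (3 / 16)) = -589 / 1112311530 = -0.00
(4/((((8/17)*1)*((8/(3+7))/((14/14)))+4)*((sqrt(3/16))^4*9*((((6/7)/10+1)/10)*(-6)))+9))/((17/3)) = 112000/1284873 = 0.09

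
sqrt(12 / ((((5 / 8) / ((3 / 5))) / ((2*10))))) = 24*sqrt(10) / 5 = 15.18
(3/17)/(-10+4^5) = 1/5746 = 0.00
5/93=0.05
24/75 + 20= 508/25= 20.32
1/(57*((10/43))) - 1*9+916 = 517033/570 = 907.08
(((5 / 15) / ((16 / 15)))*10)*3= 75 / 8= 9.38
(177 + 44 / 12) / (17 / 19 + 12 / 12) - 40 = 2989 / 54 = 55.35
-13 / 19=-0.68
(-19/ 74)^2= 361/ 5476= 0.07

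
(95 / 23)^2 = 9025 / 529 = 17.06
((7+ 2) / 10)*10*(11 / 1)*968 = 95832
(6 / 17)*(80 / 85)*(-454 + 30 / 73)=-3178752 / 21097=-150.67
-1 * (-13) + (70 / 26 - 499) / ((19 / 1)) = -3241 / 247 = -13.12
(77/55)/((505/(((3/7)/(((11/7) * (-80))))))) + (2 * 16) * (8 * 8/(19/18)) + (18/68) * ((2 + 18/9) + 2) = 1393640615217/717706000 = 1941.80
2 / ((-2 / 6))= -6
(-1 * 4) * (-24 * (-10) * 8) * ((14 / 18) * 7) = -125440 / 3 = -41813.33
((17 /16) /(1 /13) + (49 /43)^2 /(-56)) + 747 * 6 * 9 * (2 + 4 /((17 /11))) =93088967607 /502928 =185094.02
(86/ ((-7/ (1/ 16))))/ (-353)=43/ 19768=0.00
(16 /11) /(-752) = -1 /517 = -0.00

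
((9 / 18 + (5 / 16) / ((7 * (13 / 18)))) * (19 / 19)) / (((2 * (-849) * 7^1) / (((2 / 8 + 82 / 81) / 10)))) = -167281 / 28035745920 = -0.00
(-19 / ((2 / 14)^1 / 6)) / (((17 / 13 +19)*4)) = -1729 / 176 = -9.82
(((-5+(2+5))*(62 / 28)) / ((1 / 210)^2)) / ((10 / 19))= 371070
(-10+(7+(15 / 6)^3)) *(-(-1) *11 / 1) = 1111 / 8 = 138.88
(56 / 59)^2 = 3136 / 3481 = 0.90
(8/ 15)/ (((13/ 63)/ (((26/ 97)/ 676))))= 84/ 81965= 0.00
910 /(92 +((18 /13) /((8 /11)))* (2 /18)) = 1352 /137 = 9.87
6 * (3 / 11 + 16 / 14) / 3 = 218 / 77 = 2.83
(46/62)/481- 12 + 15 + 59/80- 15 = -13432971/1192880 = -11.26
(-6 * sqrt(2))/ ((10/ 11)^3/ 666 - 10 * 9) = 1329669 * sqrt(2)/ 19944785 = 0.09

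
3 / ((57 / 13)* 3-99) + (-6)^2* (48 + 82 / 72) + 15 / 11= 7244185 / 4092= 1770.33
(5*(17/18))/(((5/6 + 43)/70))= 5950/789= 7.54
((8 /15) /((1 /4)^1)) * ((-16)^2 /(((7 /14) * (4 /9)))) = 12288 /5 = 2457.60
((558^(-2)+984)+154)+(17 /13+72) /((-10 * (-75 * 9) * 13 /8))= 7485312382109 /6577564500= 1138.01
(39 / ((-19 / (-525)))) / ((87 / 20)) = 136500 / 551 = 247.73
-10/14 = -5/7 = -0.71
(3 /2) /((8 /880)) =165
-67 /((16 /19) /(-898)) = 571577 /8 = 71447.12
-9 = -9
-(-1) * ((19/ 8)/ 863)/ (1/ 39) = 741/ 6904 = 0.11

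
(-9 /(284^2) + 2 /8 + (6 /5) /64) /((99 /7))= 1516711 /79849440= 0.02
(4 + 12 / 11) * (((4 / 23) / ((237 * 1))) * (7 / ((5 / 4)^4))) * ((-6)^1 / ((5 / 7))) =-5619712 / 62459375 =-0.09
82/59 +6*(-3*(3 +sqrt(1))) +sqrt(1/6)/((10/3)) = -4166/59 +sqrt(6)/20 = -70.49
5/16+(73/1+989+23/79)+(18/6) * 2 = 1350715/1264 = 1068.60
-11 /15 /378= -11 /5670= -0.00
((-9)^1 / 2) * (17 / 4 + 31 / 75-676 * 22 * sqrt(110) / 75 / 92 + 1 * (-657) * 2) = 5577 * sqrt(110) / 575 + 1178403 / 200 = 5993.74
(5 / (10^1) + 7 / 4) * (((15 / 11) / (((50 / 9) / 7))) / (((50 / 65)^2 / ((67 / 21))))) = 917163 / 44000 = 20.84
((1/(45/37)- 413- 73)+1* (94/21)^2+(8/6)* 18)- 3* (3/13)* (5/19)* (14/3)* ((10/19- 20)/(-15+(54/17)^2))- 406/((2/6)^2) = -6686908833481/1631544915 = -4098.51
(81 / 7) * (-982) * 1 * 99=-7874658 / 7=-1124951.14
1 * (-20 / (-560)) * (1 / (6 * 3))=1 / 504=0.00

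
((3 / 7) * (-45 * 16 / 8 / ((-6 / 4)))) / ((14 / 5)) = 450 / 49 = 9.18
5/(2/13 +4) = 65/54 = 1.20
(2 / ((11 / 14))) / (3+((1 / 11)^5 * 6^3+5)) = 102487 / 322156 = 0.32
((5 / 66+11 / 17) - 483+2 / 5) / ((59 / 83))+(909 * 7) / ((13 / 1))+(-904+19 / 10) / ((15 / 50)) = -13749534869 / 4302870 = -3195.43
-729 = -729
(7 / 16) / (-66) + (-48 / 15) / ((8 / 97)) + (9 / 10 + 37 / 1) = -4787 / 5280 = -0.91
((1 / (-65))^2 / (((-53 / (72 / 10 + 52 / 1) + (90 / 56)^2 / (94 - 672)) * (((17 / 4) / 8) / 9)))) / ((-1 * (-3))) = -94682112 / 63736596625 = -0.00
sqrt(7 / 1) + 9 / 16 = 9 / 16 + sqrt(7) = 3.21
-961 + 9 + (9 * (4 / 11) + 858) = -998 / 11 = -90.73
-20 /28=-5 /7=-0.71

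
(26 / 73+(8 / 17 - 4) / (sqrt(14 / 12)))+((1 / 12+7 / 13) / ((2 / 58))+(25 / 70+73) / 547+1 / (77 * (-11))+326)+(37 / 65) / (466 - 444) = 9089430935509 / 26380814460 - 60 * sqrt(42) / 119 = 341.28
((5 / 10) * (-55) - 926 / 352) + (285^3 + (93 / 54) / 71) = 2603439808111 / 112464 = 23149094.89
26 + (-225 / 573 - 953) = -927.39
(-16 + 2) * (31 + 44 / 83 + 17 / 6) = -119791 / 249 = -481.09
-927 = -927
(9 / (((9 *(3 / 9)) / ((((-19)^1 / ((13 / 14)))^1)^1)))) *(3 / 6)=-399 / 13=-30.69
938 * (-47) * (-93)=4099998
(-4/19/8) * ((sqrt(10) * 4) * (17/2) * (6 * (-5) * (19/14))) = 115.20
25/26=0.96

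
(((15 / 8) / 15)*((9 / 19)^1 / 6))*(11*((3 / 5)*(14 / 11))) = 63 / 760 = 0.08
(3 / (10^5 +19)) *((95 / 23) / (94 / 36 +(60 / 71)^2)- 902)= -18753024696 / 694103954699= -0.03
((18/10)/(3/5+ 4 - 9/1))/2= -9/44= -0.20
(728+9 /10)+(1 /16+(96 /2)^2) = 242637 /80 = 3032.96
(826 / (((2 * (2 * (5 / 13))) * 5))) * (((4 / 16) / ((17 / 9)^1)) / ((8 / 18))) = 434889 / 13600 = 31.98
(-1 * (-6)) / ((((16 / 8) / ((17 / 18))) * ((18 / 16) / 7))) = 17.63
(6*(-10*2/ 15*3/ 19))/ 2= -12/ 19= -0.63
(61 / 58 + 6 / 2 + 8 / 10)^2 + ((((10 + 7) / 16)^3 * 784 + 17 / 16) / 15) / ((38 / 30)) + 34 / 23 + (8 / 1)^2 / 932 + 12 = 47479948873631 / 548041350400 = 86.64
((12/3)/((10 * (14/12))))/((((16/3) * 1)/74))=333/70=4.76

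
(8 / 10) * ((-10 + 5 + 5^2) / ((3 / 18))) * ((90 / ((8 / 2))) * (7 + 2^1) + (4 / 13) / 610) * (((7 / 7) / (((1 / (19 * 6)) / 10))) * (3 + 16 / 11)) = 861135436224 / 8723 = 98720100.45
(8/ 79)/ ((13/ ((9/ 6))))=12/ 1027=0.01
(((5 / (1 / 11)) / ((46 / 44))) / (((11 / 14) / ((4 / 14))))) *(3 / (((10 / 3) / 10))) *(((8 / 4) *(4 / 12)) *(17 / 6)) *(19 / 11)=12920 / 23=561.74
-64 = -64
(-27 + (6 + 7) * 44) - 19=526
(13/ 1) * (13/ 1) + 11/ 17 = 169.65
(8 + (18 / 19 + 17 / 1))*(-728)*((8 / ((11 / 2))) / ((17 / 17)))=-5742464 / 209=-27475.90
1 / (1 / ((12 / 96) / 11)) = 1 / 88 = 0.01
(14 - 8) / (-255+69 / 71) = -71 / 3006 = -0.02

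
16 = 16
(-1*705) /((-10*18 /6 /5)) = 235 /2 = 117.50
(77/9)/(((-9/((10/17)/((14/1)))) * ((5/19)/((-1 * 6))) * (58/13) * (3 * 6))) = 2717/239598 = 0.01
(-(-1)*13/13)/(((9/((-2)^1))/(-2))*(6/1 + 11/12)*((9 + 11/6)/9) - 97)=-288/22541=-0.01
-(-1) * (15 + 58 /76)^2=248.48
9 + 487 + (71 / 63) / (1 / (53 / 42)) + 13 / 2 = 503.92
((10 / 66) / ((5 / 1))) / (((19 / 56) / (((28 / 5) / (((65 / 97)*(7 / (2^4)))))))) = 347648 / 203775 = 1.71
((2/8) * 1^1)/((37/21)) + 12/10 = 993/740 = 1.34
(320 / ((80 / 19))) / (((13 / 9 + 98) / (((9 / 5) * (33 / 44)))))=4617 / 4475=1.03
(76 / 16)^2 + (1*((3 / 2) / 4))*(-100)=-239 / 16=-14.94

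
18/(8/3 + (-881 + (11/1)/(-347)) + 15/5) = -18738/911255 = -0.02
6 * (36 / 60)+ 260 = 1318 / 5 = 263.60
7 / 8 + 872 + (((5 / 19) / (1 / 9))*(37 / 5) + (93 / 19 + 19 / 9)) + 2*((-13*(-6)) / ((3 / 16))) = 2365829 / 1368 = 1729.41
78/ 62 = 39/ 31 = 1.26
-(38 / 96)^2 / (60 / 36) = -361 / 3840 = -0.09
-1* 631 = -631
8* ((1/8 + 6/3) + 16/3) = 179/3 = 59.67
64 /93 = 0.69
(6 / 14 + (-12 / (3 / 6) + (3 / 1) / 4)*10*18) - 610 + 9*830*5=227888 / 7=32555.43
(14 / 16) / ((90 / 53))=371 / 720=0.52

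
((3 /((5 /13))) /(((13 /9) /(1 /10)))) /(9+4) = 27 /650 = 0.04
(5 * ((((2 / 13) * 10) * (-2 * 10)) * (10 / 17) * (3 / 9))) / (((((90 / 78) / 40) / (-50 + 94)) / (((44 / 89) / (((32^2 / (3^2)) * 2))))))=-151250 / 1513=-99.97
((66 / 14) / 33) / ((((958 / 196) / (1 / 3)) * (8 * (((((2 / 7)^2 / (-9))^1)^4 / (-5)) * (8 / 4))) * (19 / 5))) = -2206333462725 / 18638848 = -118372.84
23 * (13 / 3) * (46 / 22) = 6877 / 33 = 208.39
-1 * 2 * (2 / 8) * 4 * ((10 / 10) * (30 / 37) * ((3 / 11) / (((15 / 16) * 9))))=-0.05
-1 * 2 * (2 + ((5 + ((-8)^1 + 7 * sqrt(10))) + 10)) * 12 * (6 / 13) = -1008 * sqrt(10) / 13 - 1296 / 13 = -344.89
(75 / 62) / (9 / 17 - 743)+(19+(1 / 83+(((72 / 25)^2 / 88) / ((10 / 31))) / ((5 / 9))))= 218099315596677 / 11163764562500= 19.54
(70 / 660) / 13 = 7 / 858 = 0.01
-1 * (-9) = 9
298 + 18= 316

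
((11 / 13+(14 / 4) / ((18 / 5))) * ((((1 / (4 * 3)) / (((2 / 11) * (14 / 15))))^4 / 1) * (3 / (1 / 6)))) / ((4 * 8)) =7787181875 / 130916810752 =0.06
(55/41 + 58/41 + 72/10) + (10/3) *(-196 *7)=-2806477/615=-4563.38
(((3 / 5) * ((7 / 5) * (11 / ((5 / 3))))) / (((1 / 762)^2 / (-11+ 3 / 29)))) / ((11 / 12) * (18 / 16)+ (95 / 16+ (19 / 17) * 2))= -23057271046656 / 6050125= -3811040.44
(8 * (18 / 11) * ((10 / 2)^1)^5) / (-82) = -225000 / 451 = -498.89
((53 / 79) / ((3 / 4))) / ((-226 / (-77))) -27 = -714925 / 26781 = -26.70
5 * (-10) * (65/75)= -43.33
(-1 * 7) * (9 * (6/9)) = -42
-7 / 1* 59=-413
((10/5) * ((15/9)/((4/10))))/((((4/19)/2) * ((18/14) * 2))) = 3325/108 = 30.79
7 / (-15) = -7 / 15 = -0.47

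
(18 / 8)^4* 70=229635 / 128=1794.02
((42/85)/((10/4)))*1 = 84/425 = 0.20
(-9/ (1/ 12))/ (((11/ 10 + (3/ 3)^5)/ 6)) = -2160/ 7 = -308.57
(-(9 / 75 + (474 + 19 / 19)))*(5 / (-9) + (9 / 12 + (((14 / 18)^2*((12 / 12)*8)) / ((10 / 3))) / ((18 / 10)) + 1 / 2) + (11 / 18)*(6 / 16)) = -39951653 / 48600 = -822.05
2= 2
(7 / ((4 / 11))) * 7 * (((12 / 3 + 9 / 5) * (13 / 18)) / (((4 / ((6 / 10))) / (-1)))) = -203203 / 2400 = -84.67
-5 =-5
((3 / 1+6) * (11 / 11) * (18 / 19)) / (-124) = -81 / 1178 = -0.07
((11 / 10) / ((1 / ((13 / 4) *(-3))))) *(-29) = 12441 / 40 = 311.02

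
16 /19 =0.84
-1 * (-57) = 57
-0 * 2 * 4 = 0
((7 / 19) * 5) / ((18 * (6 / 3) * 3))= 35 / 2052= 0.02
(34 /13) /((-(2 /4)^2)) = -136 /13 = -10.46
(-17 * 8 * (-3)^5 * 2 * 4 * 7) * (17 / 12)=2621808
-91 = -91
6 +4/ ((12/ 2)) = 20/ 3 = 6.67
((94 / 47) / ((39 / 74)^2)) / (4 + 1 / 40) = 438080 / 244881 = 1.79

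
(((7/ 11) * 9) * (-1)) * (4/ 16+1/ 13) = -1071/ 572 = -1.87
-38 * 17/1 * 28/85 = -1064/5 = -212.80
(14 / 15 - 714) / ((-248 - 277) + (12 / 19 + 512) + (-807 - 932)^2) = -25403 / 107733870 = -0.00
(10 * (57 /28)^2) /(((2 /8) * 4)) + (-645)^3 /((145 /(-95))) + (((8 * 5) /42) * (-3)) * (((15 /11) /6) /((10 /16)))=21984247101235 /125048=175806467.13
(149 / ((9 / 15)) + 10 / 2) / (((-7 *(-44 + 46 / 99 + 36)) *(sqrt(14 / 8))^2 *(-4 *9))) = -4180 / 54831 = -0.08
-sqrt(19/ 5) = -sqrt(95)/ 5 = -1.95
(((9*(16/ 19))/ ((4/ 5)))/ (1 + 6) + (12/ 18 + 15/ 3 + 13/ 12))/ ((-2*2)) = -4311/ 2128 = -2.03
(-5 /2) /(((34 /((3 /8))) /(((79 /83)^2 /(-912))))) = 31205 /1139275264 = 0.00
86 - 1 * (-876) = 962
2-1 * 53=-51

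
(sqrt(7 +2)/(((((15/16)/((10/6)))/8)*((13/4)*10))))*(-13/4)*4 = -256/15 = -17.07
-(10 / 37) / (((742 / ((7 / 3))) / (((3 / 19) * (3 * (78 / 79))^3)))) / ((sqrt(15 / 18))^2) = -0.00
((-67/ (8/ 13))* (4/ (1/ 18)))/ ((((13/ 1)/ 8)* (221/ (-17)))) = 371.08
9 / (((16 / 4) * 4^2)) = 9 / 64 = 0.14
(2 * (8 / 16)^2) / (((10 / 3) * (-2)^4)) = 3 / 320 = 0.01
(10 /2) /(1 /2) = 10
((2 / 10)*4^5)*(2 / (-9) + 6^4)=11941888 / 45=265375.29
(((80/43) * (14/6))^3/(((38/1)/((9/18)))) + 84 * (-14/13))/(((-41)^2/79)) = -3744194494264/891320299623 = -4.20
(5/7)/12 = 5/84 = 0.06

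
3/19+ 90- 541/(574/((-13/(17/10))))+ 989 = 100707151/92701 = 1086.37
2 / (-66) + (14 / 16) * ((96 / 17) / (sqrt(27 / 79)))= -1 / 33 + 28 * sqrt(237) / 51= 8.42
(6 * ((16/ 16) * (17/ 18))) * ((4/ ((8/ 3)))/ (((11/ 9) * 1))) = 153/ 22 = 6.95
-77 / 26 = -2.96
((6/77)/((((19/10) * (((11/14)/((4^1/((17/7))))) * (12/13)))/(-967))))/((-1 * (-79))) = -3519880/3087557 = -1.14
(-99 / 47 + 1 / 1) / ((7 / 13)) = -676 / 329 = -2.05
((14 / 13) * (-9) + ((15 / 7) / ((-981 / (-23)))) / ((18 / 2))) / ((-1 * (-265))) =-2594231 / 70970445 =-0.04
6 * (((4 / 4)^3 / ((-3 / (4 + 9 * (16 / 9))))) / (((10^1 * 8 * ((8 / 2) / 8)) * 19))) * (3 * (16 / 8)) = -6 / 19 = -0.32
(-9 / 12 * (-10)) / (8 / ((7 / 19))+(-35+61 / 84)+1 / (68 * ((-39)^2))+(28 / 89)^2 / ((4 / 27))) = -21505396185 / 34097283583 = -0.63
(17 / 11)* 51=867 / 11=78.82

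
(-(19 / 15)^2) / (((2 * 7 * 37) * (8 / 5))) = -361 / 186480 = -0.00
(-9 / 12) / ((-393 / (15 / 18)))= 5 / 3144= 0.00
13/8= 1.62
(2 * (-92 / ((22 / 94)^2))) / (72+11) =-406456 / 10043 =-40.47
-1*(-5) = 5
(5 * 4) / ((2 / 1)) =10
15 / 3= 5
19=19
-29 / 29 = -1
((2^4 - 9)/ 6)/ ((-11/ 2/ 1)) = -7/ 33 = -0.21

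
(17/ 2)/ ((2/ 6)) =51/ 2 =25.50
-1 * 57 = -57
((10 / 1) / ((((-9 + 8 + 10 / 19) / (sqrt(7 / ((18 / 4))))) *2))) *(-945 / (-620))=-665 *sqrt(14) / 124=-20.07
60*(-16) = -960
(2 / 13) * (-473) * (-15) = 14190 / 13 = 1091.54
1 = 1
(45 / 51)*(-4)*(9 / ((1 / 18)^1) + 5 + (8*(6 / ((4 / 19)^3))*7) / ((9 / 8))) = -1930540 / 17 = -113561.18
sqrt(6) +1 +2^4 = sqrt(6) +17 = 19.45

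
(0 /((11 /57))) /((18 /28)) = 0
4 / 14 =2 / 7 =0.29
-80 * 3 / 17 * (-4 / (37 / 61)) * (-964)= -56451840 / 629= -89748.55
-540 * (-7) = 3780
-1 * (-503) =503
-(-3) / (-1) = -3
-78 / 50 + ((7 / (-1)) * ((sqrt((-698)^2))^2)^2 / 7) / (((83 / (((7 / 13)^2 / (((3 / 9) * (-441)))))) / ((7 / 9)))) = 41539339312369 / 9468225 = 4387236.18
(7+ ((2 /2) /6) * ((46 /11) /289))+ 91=98.00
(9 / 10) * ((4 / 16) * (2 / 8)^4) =9 / 10240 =0.00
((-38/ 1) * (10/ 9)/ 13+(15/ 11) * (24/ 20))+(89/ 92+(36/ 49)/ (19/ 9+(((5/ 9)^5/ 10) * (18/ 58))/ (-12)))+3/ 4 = 12693483589483/ 27963702324558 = 0.45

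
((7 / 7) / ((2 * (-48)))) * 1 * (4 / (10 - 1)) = -1 / 216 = -0.00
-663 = -663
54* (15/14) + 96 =1077/7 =153.86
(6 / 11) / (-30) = -1 / 55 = -0.02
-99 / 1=-99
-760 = -760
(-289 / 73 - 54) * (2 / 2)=-4231 / 73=-57.96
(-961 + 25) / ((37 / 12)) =-11232 / 37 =-303.57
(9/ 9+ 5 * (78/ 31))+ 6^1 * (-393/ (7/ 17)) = -1239719/ 217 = -5712.99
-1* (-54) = 54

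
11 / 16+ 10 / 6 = 113 / 48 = 2.35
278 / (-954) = -139 / 477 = -0.29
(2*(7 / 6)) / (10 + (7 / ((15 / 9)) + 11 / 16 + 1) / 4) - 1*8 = -85864 / 11013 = -7.80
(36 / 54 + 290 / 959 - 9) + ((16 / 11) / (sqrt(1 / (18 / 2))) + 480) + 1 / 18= 90457555 / 189882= 476.39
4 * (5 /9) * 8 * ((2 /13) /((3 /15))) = 1600 /117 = 13.68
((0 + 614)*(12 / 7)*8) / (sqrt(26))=1651.41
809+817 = 1626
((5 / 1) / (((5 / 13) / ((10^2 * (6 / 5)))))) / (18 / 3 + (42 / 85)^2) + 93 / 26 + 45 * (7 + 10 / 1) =199093177 / 195494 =1018.41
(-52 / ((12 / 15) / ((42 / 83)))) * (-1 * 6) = 16380 / 83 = 197.35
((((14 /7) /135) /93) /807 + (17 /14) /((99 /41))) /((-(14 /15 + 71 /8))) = -3138634052 /61216173711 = -0.05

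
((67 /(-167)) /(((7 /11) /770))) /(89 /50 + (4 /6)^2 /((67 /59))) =-2444260500 /10932989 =-223.57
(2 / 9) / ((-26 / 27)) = -3 / 13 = -0.23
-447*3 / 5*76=-101916 / 5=-20383.20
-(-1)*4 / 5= 4 / 5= 0.80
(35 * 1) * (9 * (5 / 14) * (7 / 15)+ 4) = 385 / 2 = 192.50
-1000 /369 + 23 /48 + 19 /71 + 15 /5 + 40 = 17201947 /419184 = 41.04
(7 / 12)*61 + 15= 607 / 12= 50.58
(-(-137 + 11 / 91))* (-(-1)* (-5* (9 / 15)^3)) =-336312 / 2275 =-147.83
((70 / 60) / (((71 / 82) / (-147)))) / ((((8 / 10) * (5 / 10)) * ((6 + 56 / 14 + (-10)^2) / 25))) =-351575 / 3124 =-112.54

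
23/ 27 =0.85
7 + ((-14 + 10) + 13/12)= 49/12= 4.08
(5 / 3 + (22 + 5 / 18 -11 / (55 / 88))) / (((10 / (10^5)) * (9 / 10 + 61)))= 5710000 / 5571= 1024.95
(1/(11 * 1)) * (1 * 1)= 1/11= 0.09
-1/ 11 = -0.09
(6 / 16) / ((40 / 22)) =33 / 160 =0.21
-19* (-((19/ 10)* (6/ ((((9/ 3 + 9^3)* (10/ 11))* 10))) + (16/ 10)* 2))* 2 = 7421571/ 61000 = 121.67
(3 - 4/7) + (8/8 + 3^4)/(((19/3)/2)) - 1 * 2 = 3501/133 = 26.32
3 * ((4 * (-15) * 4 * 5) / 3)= -1200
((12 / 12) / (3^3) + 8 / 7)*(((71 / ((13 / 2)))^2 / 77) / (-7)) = -0.26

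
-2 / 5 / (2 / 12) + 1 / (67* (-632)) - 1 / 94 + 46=433750529 / 9950840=43.59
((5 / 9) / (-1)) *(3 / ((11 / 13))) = -65 / 33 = -1.97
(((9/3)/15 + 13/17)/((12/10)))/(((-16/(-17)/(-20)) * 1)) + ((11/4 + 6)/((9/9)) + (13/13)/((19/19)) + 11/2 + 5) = 19/6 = 3.17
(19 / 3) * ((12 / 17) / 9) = 76 / 153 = 0.50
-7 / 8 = -0.88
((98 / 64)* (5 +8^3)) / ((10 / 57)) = 1443981 / 320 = 4512.44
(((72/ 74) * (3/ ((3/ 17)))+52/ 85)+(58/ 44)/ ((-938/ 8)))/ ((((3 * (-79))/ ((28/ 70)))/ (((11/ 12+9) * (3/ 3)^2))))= -139057343/ 484706475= -0.29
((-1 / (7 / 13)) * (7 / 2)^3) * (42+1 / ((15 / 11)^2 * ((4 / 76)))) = -7484113 / 1800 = -4157.84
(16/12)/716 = 0.00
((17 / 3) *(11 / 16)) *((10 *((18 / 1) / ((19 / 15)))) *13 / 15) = 36465 / 76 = 479.80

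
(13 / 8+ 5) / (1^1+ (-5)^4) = 53 / 5008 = 0.01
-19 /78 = -0.24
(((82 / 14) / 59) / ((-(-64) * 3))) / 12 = 41 / 951552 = 0.00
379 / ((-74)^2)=379 / 5476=0.07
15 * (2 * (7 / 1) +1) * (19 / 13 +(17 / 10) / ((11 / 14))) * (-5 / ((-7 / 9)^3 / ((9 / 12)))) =318864600 / 49049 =6500.94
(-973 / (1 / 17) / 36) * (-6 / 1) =16541 / 6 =2756.83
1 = 1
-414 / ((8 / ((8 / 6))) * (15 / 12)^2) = -1104 / 25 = -44.16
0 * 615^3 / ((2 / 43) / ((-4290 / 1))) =0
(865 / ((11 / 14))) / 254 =6055 / 1397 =4.33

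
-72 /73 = -0.99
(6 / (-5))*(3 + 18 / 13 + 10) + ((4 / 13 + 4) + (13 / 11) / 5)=-9093 / 715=-12.72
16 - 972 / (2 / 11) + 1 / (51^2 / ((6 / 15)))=-69316648 / 13005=-5330.00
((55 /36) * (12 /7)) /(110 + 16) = 55 /2646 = 0.02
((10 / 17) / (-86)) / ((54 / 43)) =-5 / 918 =-0.01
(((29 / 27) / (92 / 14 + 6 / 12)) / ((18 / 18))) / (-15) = -406 / 40095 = -0.01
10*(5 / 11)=50 / 11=4.55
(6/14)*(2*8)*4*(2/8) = 48/7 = 6.86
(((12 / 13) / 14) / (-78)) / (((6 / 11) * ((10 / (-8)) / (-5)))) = -22 / 3549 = -0.01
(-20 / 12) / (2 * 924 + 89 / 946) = -4730 / 5244891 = -0.00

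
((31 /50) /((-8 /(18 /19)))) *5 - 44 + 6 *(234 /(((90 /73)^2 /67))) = 705011183 /11400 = 61843.09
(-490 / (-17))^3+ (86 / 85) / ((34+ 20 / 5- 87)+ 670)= 365300169854 / 15254865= 23946.47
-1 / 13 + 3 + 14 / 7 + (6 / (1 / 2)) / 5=7.32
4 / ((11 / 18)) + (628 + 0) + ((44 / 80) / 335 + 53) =50672221 / 73700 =687.55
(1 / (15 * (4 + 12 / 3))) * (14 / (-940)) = -7 / 56400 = -0.00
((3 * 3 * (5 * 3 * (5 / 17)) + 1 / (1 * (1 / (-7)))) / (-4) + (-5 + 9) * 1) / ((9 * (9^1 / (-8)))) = 568 / 1377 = 0.41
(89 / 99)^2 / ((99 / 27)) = 7921 / 35937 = 0.22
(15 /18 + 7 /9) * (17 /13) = 493 /234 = 2.11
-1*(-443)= 443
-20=-20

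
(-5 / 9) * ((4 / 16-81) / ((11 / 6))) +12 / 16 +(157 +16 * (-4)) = 15605 / 132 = 118.22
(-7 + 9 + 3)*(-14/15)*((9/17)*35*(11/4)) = -8085/34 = -237.79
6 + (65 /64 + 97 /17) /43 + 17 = 1083345 /46784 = 23.16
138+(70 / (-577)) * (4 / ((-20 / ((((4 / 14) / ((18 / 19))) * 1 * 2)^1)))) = 716710 / 5193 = 138.01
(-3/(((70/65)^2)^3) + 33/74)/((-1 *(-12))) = -137179485/1114371328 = -0.12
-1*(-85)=85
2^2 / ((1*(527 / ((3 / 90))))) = 2 / 7905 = 0.00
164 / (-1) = -164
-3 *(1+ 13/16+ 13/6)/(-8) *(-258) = -24639/64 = -384.98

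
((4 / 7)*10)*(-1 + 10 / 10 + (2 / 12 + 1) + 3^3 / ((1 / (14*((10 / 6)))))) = 10820 / 3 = 3606.67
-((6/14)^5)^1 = -243/16807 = -0.01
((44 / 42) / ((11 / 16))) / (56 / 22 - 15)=-352 / 2877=-0.12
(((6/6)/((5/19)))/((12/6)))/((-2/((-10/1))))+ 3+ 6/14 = 181/14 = 12.93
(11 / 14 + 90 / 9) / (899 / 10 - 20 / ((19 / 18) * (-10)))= 14345 / 122087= 0.12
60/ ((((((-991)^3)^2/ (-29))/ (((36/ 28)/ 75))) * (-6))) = 174/ 33152018132143310435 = 0.00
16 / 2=8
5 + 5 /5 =6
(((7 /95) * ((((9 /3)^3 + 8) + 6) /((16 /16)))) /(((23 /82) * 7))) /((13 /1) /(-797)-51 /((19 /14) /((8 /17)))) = -2679514 /30824485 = -0.09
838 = 838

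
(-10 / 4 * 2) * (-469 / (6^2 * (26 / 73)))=171185 / 936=182.89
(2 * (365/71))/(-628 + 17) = -730/43381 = -0.02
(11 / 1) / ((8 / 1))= 11 / 8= 1.38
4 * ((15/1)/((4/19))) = 285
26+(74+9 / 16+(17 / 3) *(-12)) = 521 / 16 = 32.56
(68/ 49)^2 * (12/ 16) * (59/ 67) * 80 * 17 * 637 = 3617540160/ 3283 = 1101900.75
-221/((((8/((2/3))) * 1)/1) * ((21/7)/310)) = -34255/18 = -1903.06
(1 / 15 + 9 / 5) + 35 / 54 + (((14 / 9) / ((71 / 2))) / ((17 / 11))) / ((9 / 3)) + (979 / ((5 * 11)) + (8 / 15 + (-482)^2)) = 25239621881 / 108630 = 232344.86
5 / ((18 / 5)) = 1.39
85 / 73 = 1.16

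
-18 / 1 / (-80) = 9 / 40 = 0.22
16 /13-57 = -725 /13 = -55.77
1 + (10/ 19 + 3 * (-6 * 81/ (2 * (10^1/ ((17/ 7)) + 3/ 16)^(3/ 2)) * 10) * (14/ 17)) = 29/ 19-6531840 * sqrt(19907)/ 1371241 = -670.56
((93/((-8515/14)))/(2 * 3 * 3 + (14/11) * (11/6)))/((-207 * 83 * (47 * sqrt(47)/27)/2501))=480438 * sqrt(47)/35907593215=0.00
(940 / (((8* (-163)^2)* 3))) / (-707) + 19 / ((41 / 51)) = 109211811727 / 4620933618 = 23.63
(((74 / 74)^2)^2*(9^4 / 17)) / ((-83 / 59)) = -387099 / 1411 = -274.34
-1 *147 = -147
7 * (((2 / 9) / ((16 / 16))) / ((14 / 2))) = 2 / 9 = 0.22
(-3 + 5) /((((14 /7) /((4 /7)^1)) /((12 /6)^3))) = 32 /7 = 4.57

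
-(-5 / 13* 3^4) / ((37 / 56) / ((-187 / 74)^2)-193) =-39654846 / 245532521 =-0.16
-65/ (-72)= 0.90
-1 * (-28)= 28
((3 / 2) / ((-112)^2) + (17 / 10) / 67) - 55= -462032147 / 8404480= -54.97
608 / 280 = 76 / 35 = 2.17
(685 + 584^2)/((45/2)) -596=14592.49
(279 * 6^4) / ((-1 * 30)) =-60264 / 5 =-12052.80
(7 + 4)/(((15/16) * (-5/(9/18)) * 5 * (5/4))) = -352/1875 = -0.19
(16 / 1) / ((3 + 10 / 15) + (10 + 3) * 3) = 3 / 8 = 0.38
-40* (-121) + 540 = 5380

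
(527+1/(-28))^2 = 217710025/784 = 277691.36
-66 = -66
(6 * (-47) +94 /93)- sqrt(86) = -26132 /93- sqrt(86) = -290.26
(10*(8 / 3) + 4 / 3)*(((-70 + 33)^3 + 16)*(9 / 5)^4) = -9302421996 / 625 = -14883875.19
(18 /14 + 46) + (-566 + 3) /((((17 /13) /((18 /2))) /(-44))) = 20293895 /119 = 170536.93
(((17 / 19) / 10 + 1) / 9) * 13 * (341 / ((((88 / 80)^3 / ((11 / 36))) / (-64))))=-14830400 / 1881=-7884.32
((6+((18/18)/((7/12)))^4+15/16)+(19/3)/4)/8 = 1977337/921984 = 2.14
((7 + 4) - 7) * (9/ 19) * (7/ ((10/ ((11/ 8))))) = 693/ 380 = 1.82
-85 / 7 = -12.14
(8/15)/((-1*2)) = -4/15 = -0.27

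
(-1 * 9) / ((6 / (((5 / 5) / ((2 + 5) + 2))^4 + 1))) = -1.50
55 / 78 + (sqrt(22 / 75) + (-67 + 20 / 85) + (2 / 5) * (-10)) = -92899 / 1326 + sqrt(66) / 15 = -69.52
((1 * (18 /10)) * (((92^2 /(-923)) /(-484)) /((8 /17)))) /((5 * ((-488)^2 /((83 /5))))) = 6717771 /6649159088000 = 0.00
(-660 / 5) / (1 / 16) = -2112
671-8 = 663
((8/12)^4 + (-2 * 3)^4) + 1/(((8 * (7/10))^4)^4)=14985964869601308370779069457/11561482345680670688280576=1296.20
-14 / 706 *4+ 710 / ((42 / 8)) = 1001932 / 7413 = 135.16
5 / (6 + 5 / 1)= 5 / 11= 0.45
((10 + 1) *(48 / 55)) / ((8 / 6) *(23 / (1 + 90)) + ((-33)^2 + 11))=1638 / 187745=0.01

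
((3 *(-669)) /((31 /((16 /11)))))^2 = 1031180544 /116281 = 8868.01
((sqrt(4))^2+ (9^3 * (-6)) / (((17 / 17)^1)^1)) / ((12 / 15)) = -5462.50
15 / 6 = 5 / 2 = 2.50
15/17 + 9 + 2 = 11.88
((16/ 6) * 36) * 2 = 192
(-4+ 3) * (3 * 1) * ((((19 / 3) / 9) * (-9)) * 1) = 19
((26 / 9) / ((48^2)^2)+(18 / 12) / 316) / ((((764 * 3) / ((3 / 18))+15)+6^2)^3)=8958979 / 4962779944790312779776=0.00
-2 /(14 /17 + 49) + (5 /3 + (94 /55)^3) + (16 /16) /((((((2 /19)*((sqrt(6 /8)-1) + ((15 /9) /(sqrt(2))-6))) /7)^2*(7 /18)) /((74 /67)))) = 23125139 /3493875 + 30293676 /(67*(-42 + 3*sqrt(3) + 5*sqrt(2))^2) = 518.07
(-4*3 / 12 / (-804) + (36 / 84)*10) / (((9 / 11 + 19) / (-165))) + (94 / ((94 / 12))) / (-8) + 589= 225671865 / 408968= 551.81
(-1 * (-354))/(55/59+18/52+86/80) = 3620240/24067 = 150.42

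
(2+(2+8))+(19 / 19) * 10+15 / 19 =433 / 19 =22.79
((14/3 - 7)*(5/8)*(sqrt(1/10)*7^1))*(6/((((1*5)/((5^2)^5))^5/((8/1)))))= -1392663762089796364307403564453125*sqrt(10)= -4403989502982613750758270000000000.00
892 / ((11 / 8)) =7136 / 11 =648.73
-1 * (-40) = 40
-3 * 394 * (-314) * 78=28949544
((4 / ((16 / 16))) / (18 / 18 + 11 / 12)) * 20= 960 / 23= 41.74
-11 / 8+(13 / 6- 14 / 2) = -149 / 24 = -6.21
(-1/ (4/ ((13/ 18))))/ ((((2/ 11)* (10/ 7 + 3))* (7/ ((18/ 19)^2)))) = -1287/ 44764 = -0.03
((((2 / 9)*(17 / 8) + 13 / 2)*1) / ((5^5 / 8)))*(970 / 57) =97388 / 320625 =0.30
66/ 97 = 0.68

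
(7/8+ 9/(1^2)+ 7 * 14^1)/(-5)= -863/40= -21.58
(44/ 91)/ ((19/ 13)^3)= 7436/ 48013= 0.15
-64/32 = -2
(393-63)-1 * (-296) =626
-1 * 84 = -84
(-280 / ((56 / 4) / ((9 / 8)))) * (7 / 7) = -22.50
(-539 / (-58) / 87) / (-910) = -77 / 655980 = -0.00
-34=-34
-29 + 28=-1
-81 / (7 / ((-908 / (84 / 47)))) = 288063 / 49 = 5878.84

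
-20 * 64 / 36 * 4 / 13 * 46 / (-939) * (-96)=-1884160 / 36621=-51.45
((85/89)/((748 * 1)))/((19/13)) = 65/74404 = 0.00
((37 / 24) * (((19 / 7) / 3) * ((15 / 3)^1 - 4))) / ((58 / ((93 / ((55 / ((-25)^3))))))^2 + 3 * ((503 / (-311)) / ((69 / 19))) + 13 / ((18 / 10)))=47191847646484375 / 199146691486300992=0.24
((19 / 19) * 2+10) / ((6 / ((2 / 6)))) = 2 / 3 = 0.67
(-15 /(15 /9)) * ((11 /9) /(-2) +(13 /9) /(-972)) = 5359 /972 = 5.51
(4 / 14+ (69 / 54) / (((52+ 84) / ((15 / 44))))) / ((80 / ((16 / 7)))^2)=72613 / 307876800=0.00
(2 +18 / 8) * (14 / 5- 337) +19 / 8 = -56719 / 40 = -1417.98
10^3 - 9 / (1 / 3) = 973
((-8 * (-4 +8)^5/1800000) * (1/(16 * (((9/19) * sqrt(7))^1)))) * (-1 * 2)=304 * sqrt(7)/1771875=0.00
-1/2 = -0.50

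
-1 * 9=-9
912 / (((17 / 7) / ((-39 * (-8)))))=1991808 / 17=117165.18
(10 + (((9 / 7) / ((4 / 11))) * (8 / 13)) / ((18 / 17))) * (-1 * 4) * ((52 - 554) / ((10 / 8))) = 8811104 / 455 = 19365.06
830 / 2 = 415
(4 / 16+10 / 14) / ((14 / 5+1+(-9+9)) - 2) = 15 / 28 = 0.54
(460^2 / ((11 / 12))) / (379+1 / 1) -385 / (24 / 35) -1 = 225749 / 5016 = 45.01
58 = 58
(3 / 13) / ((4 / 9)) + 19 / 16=355 / 208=1.71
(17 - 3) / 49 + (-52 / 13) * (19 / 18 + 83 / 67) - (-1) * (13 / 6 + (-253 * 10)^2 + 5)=54036383237 / 8442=6400898.27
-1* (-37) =37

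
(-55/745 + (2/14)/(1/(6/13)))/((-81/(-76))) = -8132/1098279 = -0.01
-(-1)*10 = 10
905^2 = 819025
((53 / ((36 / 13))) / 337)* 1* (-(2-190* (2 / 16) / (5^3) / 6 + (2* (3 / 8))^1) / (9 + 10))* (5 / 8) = -1123759 / 221287680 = -0.01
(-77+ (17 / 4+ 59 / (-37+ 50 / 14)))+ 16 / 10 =-170621 / 2340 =-72.91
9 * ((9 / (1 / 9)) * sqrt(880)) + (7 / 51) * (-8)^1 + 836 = 22460.54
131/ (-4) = -131/ 4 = -32.75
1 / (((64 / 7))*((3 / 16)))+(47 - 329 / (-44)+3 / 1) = 1916 / 33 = 58.06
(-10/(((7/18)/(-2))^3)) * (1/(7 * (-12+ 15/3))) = -466560/16807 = -27.76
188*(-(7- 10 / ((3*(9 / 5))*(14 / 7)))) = -30832 / 27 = -1141.93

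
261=261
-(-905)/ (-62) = -905/ 62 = -14.60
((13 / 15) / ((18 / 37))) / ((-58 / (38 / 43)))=-9139 / 336690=-0.03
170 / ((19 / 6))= 1020 / 19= 53.68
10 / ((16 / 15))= 75 / 8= 9.38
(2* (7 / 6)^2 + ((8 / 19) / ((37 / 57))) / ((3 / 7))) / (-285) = -0.01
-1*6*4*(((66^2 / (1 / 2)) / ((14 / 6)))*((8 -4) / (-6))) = 418176 / 7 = 59739.43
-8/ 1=-8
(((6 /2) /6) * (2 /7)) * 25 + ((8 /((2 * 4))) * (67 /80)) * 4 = 969 /140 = 6.92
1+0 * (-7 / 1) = 1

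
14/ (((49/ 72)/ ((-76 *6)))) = -65664/ 7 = -9380.57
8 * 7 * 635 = 35560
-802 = -802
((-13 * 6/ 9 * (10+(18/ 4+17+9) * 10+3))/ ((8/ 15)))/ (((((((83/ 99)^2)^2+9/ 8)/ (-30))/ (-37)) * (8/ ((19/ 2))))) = -10468822670452575/ 2488405954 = -4207039.71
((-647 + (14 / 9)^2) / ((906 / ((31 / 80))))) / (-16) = 1618541 / 93934080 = 0.02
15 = 15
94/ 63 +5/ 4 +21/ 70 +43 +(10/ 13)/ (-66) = 8293759/ 180180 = 46.03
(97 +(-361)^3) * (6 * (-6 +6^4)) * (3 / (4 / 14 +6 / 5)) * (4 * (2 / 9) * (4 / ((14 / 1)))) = -186735573415.38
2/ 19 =0.11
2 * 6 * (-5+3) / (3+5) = -3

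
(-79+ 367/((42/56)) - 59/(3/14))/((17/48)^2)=311040/289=1076.26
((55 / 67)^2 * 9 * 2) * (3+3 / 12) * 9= 3185325 / 8978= 354.79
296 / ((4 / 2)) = 148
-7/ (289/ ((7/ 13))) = -49/ 3757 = -0.01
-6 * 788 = -4728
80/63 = 1.27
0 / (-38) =0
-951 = -951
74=74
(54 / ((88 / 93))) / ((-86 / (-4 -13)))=42687 / 3784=11.28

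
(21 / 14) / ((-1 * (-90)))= 1 / 60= 0.02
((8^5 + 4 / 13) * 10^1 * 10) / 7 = 468118.68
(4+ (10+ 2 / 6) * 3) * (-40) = -1400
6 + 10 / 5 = 8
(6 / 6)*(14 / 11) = 14 / 11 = 1.27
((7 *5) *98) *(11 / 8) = 18865 / 4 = 4716.25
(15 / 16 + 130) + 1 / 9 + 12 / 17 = 322535 / 2448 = 131.75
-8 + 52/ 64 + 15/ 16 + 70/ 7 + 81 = 339/ 4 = 84.75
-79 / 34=-2.32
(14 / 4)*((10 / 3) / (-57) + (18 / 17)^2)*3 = 183799 / 16473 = 11.16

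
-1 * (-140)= 140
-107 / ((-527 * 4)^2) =-0.00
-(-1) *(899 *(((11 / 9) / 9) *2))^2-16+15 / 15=391070869 / 6561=59605.38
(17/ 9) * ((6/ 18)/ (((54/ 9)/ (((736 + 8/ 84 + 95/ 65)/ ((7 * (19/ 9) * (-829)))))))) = -3423001/ 541802898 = -0.01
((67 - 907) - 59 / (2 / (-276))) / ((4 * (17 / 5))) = 536.91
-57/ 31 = -1.84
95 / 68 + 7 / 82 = 4133 / 2788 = 1.48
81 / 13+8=185 / 13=14.23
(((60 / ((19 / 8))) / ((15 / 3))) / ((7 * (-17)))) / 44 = -24 / 24871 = -0.00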